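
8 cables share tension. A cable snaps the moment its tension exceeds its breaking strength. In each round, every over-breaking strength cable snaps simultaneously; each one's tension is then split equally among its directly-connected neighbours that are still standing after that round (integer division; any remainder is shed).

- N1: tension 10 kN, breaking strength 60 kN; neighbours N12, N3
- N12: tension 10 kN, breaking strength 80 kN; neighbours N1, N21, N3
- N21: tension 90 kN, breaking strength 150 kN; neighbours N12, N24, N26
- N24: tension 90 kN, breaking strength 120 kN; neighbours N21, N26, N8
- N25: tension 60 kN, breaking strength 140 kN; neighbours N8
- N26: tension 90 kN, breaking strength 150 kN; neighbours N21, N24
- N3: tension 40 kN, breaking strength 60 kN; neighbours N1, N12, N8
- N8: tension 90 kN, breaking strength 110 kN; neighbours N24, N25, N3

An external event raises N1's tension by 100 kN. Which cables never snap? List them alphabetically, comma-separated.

N25

Round 1 — N1 at 110 > 60. N1 snaps.
  N1 sheds 110 kN to N12, N3: 55 each.
    N12: 10+55 = 65 ≤ 80
    N3: 40+55 = 95 > 60
Round 2 — N3 snaps.
  N3 sheds 95 kN to N12, N8: 47 each (1 lost).
    N12: 65+47 = 112 > 80
    N8: 90+47 = 137 > 110
Round 3 — N12, N8 snap.
  N12 sheds 112 kN to N21: 112 each.
    N21: 90+112 = 202 > 150
  N8 sheds 137 kN to N24, N25: 68 each (1 lost).
    N24: 90+68 = 158 > 120
    N25: 60+68 = 128 ≤ 140
Round 4 — N21, N24 snap.
  N21 sheds 202 kN to N26: 202 each.
    N26: 90+202 = 292 > 150
  N24 sheds 158 kN to N26: 158 each.
    N26: 292+158 = 450 > 150
Round 5 — N26 snaps.
  N26 sheds 450 kN: no online neighbours, lost.
No further breaks.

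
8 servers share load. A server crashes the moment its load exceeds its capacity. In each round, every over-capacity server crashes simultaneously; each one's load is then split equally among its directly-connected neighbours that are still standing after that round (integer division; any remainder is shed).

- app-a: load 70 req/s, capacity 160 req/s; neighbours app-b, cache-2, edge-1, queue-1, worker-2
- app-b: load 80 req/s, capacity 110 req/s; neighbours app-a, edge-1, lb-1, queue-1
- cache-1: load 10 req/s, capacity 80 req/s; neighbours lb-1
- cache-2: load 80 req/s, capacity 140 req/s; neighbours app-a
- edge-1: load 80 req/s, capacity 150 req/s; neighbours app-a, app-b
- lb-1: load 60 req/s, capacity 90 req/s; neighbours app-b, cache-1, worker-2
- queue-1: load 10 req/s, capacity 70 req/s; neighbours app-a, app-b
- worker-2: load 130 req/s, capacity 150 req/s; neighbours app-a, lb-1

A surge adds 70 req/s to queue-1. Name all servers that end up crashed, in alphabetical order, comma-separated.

app-a, app-b, cache-2, edge-1, lb-1, queue-1, worker-2

Round 1 — queue-1 at 80 > 70. queue-1 crashes.
  queue-1 sheds 80 req/s to app-a, app-b: 40 each.
    app-a: 70+40 = 110 ≤ 160
    app-b: 80+40 = 120 > 110
Round 2 — app-b crashes.
  app-b sheds 120 req/s to app-a, edge-1, lb-1: 40 each.
    app-a: 110+40 = 150 ≤ 160
    edge-1: 80+40 = 120 ≤ 150
    lb-1: 60+40 = 100 > 90
Round 3 — lb-1 crashes.
  lb-1 sheds 100 req/s to cache-1, worker-2: 50 each.
    cache-1: 10+50 = 60 ≤ 80
    worker-2: 130+50 = 180 > 150
Round 4 — worker-2 crashes.
  worker-2 sheds 180 req/s to app-a: 180 each.
    app-a: 150+180 = 330 > 160
Round 5 — app-a crashes.
  app-a sheds 330 req/s to cache-2, edge-1: 165 each.
    cache-2: 80+165 = 245 > 140
    edge-1: 120+165 = 285 > 150
Round 6 — cache-2, edge-1 crash.
  cache-2 sheds 245 req/s: no online neighbours, lost.
  edge-1 sheds 285 req/s: no online neighbours, lost.
No further crashes.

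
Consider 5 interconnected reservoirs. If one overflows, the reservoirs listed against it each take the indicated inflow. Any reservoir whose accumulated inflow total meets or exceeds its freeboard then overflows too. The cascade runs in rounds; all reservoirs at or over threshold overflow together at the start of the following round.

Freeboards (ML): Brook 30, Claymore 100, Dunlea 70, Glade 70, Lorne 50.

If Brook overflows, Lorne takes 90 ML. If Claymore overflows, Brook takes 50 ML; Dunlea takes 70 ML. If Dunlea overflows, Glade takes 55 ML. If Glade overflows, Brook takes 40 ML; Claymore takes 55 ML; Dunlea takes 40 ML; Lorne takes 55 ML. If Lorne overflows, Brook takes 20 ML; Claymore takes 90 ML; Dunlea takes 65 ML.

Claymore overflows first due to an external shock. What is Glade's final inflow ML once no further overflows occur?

55

Round 1 — Claymore overflows (initial).
  Brook: +50 → 50 ≥ 30
  Dunlea: +70 → 70 ≥ 70
Round 2 — Brook, Dunlea overflow.
  Glade: +55 → 55 < 70
  Lorne: +90 → 90 ≥ 50
Round 3 — Lorne overflows.
No further overflows.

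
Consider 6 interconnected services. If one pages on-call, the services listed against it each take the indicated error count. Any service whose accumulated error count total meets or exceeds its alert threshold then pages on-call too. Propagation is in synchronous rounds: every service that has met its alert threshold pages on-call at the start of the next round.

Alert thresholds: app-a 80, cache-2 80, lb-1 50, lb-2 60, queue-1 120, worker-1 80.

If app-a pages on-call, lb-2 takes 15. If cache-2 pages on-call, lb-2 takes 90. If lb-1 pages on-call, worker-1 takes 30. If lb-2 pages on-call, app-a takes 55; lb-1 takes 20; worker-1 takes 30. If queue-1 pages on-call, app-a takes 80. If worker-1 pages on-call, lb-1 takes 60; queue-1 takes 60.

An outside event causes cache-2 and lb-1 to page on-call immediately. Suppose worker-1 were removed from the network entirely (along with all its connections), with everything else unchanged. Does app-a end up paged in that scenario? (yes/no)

With worker-1 removed:
Round 1 — cache-2, lb-1 page on-call (initial).
  lb-2: +90 → 90 ≥ 60
Round 2 — lb-2 pages on-call.
  app-a: +55 → 55 < 80
No further pages.

no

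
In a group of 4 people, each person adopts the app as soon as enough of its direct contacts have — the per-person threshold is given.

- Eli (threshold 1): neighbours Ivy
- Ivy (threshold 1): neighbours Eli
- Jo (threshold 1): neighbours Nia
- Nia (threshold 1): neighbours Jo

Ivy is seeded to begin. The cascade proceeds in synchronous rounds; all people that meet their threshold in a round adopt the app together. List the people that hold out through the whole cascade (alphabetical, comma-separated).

Round 1 — Ivy adopts the app (initial).
Round 2 — checking thresholds:
  Eli: 1 of 1 neighbours ≥ 1, adopts the app.
Round 3 — no new adoptions; cascade stops.

Jo, Nia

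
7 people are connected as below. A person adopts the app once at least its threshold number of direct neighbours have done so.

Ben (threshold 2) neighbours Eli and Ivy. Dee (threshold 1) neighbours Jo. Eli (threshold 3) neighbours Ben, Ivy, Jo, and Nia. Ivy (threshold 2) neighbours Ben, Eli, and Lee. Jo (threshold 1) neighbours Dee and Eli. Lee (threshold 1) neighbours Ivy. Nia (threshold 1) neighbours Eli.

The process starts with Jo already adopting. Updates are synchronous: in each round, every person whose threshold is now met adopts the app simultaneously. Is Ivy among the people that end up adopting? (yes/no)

Round 1 — Jo adopts the app (initial).
Round 2 — checking thresholds:
  Dee: 1 of 1 neighbours ≥ 1, adopts the app.
  Eli: 1 of 4 neighbours < 3, not yet.
Round 3 — no new adoptions; cascade stops.

no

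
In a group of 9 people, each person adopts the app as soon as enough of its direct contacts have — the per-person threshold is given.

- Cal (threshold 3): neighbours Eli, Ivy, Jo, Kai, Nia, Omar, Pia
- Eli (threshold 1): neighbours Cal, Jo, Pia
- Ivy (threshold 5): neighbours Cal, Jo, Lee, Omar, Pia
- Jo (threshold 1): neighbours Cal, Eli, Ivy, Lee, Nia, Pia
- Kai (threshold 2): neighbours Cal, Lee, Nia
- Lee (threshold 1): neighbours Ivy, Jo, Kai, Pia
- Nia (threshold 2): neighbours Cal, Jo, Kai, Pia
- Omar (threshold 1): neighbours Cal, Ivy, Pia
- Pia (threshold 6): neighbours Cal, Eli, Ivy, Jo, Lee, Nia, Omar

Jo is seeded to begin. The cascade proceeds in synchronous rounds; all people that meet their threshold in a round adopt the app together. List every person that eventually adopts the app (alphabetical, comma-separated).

Round 1 — Jo adopts the app (initial).
Round 2 — checking thresholds:
  Cal: 1 of 7 neighbours < 3, holds.
  Eli: 1 of 3 neighbours ≥ 1, adopts the app.
  Ivy: 1 of 5 neighbours < 5, holds.
  Lee: 1 of 4 neighbours ≥ 1, adopts the app.
  Nia: 1 of 4 neighbours < 2, holds.
  Pia: 1 of 7 neighbours < 6, holds.
Round 3 — no new adoptions; cascade stops.

Eli, Jo, Lee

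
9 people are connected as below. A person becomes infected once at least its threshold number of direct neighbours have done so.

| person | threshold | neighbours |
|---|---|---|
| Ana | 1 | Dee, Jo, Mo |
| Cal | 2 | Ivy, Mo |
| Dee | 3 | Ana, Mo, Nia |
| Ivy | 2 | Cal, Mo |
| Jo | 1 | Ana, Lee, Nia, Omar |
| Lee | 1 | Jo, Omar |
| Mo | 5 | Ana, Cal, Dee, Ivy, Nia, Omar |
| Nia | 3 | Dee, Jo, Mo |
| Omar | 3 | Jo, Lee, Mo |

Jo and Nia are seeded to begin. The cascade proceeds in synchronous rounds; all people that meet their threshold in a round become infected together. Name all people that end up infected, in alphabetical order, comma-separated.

Round 1 — Jo, Nia become infected (initial).
Round 2 — checking thresholds:
  Ana: 1 of 3 neighbours ≥ 1, becomes infected.
  Dee: 1 of 3 neighbours < 3, not yet.
  Lee: 1 of 2 neighbours ≥ 1, becomes infected.
  Mo: 1 of 6 neighbours < 5, not yet.
  Omar: 1 of 3 neighbours < 3, not yet.
Round 3 — no new infections; cascade stops.

Ana, Jo, Lee, Nia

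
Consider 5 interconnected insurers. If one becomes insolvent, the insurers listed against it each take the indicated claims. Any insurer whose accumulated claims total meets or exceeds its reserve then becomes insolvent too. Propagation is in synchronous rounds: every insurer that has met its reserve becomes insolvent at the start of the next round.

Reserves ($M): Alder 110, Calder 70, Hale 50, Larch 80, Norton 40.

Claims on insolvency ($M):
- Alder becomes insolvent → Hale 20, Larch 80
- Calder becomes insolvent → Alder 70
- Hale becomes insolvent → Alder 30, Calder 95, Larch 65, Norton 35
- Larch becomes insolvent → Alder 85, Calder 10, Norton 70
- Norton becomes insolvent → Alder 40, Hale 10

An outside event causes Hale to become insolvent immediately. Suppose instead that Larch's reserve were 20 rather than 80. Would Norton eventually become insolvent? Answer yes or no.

yes

With Larch's reserve at 20:
Round 1 — Hale becomes insolvent (initial).
  Alder: +30 → 30 < 110
  Calder: +95 → 95 ≥ 70
  Larch: +65 → 65 ≥ 20
  Norton: +35 → 35 < 40
Round 2 — Calder, Larch become insolvent.
  Alder: +70+85 → 185 ≥ 110
  Norton: +70 → 105 ≥ 40
Round 3 — Alder, Norton become insolvent.
No further insolvencies.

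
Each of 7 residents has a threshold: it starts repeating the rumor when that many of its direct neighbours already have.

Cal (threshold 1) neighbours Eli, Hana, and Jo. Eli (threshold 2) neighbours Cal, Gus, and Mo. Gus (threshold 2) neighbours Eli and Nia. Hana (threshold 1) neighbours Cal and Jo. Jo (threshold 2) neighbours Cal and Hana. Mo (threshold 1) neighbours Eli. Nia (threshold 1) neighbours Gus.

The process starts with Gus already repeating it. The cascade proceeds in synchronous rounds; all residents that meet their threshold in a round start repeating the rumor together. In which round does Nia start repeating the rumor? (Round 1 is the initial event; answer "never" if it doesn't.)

2

Round 1 — Gus starts repeating the rumor (initial).
Round 2 — checking thresholds:
  Eli: 1 of 3 neighbours < 2, holds.
  Nia: 1 of 1 neighbours ≥ 1, starts repeating the rumor.
Round 3 — no new spreads; cascade stops.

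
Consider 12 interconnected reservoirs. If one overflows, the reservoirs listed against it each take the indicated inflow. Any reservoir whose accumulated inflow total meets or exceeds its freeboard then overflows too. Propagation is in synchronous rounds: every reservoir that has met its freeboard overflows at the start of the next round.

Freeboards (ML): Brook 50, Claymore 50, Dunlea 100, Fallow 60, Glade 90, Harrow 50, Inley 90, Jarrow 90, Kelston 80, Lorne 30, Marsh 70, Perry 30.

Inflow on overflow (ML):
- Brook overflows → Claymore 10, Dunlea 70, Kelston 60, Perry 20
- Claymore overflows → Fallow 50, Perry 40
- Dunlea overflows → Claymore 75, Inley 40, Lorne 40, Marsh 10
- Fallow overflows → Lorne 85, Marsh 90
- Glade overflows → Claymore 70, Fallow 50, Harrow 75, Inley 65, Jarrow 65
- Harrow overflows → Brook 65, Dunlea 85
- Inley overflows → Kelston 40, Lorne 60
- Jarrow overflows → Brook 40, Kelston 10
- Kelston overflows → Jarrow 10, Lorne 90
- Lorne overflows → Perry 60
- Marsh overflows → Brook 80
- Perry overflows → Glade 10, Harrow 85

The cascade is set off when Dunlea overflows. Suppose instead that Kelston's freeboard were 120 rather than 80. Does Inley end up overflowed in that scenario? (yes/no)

With Kelston's freeboard at 120:
Round 1 — Dunlea overflows (initial).
  Claymore: +75 → 75 ≥ 50
  Inley: +40 → 40 < 90
  Lorne: +40 → 40 ≥ 30
  Marsh: +10 → 10 < 70
Round 2 — Claymore, Lorne overflow.
  Fallow: +50 → 50 < 60
  Perry: +40+60 → 100 ≥ 30
Round 3 — Perry overflows.
  Glade: +10 → 10 < 90
  Harrow: +85 → 85 ≥ 50
Round 4 — Harrow overflows.
  Brook: +65 → 65 ≥ 50
Round 5 — Brook overflows.
  Kelston: +60 → 60 < 120
No further overflows.

no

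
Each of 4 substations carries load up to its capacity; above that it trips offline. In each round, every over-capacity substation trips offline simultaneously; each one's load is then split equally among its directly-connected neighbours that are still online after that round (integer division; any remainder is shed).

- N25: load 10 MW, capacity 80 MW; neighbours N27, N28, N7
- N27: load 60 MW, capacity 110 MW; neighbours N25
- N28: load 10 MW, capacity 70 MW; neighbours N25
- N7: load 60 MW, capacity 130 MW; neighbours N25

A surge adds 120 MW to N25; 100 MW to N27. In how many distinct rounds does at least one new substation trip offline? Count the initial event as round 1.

2

Round 1 — N25 at 130 > 80; N27 at 160 > 110. N25, N27 trip offline.
  N25 sheds 130 MW to N28, N7: 65 each.
    N28: 10+65 = 75 > 70
    N7: 60+65 = 125 ≤ 130
  N27 sheds 160 MW: no online neighbours, lost.
Round 2 — N28 trips offline.
  N28 sheds 75 MW: no online neighbours, lost.
No further trips.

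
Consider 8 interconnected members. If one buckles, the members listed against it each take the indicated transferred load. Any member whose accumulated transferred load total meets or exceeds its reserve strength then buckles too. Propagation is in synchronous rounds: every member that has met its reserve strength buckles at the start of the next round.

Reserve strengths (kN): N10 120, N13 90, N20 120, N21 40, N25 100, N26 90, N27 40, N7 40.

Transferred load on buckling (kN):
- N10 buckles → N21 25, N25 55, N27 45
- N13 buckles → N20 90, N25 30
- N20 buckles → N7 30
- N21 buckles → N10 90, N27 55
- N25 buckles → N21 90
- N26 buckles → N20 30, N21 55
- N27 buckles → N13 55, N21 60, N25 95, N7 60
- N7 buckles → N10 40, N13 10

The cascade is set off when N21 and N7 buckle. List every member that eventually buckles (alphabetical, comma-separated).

Round 1 — N21, N7 buckle (initial).
  N10: +90+40 → 130 ≥ 120
  N13: +10 → 10 < 90
  N27: +55 → 55 ≥ 40
Round 2 — N10, N27 buckle.
  N13: +55 → 65 < 90
  N25: +55+95 → 150 ≥ 100
Round 3 — N25 buckles.
No further bucklings.

N10, N21, N25, N27, N7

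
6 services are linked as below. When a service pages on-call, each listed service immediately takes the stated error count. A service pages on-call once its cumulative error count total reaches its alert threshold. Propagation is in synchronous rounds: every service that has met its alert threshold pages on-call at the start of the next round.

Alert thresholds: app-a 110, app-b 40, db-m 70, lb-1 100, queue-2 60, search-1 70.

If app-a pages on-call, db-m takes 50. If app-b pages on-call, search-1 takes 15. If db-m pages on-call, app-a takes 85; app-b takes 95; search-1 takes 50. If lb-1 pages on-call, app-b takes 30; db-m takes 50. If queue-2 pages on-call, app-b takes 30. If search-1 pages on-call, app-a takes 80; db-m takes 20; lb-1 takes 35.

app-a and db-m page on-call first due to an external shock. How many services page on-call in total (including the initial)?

3

Round 1 — app-a, db-m page on-call (initial).
  app-b: +95 → 95 ≥ 40
  search-1: +50 → 50 < 70
Round 2 — app-b pages on-call.
  search-1: +15 → 65 < 70
No further pages.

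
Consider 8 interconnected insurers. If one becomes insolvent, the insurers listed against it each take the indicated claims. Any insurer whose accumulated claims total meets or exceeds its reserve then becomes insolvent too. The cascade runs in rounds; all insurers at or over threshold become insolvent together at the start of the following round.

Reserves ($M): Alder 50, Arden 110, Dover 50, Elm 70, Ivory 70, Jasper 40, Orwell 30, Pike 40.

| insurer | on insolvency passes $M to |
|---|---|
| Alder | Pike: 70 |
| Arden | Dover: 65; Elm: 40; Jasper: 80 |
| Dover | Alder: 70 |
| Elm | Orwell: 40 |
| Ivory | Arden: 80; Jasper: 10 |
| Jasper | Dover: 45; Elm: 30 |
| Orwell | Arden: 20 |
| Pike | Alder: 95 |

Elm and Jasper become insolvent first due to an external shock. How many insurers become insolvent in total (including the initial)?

Round 1 — Elm, Jasper become insolvent (initial).
  Dover: +45 → 45 < 50
  Orwell: +40 → 40 ≥ 30
Round 2 — Orwell becomes insolvent.
  Arden: +20 → 20 < 110
No further insolvencies.

3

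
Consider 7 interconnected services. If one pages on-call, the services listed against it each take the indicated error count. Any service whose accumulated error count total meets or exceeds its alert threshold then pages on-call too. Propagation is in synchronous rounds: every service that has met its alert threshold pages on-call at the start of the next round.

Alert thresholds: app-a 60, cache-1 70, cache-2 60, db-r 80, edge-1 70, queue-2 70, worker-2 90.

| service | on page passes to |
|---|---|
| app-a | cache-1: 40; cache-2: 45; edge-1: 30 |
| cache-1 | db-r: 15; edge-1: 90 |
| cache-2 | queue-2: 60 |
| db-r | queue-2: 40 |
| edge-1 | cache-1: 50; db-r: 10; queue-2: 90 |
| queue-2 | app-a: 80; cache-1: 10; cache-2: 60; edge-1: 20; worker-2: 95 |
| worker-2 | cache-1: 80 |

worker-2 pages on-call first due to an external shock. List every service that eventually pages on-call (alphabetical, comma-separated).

app-a, cache-1, cache-2, edge-1, queue-2, worker-2

Round 1 — worker-2 pages on-call (initial).
  cache-1: +80 → 80 ≥ 70
Round 2 — cache-1 pages on-call.
  db-r: +15 → 15 < 80
  edge-1: +90 → 90 ≥ 70
Round 3 — edge-1 pages on-call.
  db-r: +10 → 25 < 80
  queue-2: +90 → 90 ≥ 70
Round 4 — queue-2 pages on-call.
  app-a: +80 → 80 ≥ 60
  cache-2: +60 → 60 ≥ 60
Round 5 — app-a, cache-2 page on-call.
No further pages.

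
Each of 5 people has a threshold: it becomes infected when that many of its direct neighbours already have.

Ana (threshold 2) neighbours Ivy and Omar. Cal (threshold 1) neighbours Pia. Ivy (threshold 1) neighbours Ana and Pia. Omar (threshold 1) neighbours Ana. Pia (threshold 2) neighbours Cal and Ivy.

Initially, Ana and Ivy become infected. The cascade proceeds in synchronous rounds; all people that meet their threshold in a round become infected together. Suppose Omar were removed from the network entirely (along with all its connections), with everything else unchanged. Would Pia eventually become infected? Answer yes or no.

no

With Omar removed:
Round 1 — Ana, Ivy become infected (initial).
Round 2 — no new infections; cascade stops.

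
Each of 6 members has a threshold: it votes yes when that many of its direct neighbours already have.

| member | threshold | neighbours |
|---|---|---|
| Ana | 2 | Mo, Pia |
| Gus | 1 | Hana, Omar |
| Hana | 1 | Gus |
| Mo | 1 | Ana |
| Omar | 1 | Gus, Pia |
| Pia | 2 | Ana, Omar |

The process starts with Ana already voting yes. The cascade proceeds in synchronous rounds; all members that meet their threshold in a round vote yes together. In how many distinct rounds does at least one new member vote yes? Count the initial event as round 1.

Round 1 — Ana votes yes (initial).
Round 2 — checking thresholds:
  Mo: 1 of 1 neighbours ≥ 1, votes yes.
  Pia: 1 of 2 neighbours < 2, below threshold.
Round 3 — no new yes votes; cascade stops.

2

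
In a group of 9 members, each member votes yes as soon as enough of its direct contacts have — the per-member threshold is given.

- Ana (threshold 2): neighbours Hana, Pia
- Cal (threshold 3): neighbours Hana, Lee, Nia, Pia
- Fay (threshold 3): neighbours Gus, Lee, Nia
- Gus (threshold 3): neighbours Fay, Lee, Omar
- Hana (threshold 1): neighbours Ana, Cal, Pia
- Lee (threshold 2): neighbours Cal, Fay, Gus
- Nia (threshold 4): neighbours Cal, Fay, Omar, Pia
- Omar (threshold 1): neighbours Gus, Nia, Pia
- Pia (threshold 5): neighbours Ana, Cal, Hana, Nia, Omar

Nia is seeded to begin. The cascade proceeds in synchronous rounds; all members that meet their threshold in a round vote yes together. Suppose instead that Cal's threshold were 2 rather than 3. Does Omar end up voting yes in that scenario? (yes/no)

yes

With Cal's threshold at 2:
Round 1 — Nia votes yes (initial).
Round 2 — checking thresholds:
  Cal: 1 of 4 neighbours < 2, not yet.
  Fay: 1 of 3 neighbours < 3, not yet.
  Omar: 1 of 3 neighbours ≥ 1, votes yes.
  Pia: 1 of 5 neighbours < 5, not yet.
Round 3 — no new yes votes; cascade stops.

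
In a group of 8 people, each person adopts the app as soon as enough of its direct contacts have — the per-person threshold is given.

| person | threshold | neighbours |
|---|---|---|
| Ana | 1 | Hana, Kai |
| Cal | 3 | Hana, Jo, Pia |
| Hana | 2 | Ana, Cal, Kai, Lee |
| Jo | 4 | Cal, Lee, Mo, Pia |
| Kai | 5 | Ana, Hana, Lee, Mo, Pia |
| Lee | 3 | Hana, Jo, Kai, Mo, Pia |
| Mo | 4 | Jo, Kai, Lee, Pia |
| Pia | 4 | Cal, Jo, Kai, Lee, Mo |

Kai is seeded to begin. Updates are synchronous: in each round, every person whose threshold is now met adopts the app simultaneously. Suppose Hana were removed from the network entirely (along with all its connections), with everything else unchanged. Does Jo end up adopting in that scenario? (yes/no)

no

With Hana removed:
Round 1 — Kai adopts the app (initial).
Round 2 — checking thresholds:
  Ana: 1 of 1 neighbours ≥ 1, adopts the app.
  Lee: 1 of 4 neighbours < 3, not yet.
  Mo: 1 of 4 neighbours < 4, not yet.
  Pia: 1 of 5 neighbours < 4, not yet.
Round 3 — no new adoptions; cascade stops.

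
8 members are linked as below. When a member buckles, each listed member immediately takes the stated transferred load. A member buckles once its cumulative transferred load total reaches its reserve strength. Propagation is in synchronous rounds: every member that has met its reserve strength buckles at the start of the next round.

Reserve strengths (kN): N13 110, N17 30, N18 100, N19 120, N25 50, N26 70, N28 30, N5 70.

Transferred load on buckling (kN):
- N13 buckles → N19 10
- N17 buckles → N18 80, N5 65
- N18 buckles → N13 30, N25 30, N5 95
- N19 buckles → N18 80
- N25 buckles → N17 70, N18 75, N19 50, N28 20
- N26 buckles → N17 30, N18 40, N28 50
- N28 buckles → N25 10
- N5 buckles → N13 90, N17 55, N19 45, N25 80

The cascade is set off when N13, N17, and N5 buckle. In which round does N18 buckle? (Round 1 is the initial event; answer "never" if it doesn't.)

3

Round 1 — N13, N17, N5 buckle (initial).
  N18: +80 → 80 < 100
  N19: +10+45 → 55 < 120
  N25: +80 → 80 ≥ 50
Round 2 — N25 buckles.
  N18: +75 → 155 ≥ 100
  N19: +50 → 105 < 120
  N28: +20 → 20 < 30
Round 3 — N18 buckles.
No further bucklings.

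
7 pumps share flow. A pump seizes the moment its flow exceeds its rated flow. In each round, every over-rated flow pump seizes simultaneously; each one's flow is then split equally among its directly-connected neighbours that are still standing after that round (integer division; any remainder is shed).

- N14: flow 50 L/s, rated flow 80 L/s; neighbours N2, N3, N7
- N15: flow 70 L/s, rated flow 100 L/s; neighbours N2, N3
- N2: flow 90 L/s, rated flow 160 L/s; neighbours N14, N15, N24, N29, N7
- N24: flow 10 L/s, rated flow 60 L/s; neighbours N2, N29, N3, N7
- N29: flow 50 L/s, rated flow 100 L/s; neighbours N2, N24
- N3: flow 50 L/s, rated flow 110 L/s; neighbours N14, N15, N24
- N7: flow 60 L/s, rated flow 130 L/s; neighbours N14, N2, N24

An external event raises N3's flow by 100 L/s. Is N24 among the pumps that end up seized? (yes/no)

Round 1 — N3 at 150 > 110. N3 seizes.
  N3 sheds 150 L/s to N14, N15, N24: 50 each.
    N14: 50+50 = 100 > 80
    N15: 70+50 = 120 > 100
    N24: 10+50 = 60 ≤ 60
Round 2 — N14, N15 seize.
  N14 sheds 100 L/s to N2, N7: 50 each.
    N2: 90+50 = 140 ≤ 160
    N7: 60+50 = 110 ≤ 130
  N15 sheds 120 L/s to N2: 120 each.
    N2: 140+120 = 260 > 160
Round 3 — N2 seizes.
  N2 sheds 260 L/s to N24, N29, N7: 86 each (2 lost).
    N24: 60+86 = 146 > 60
    N29: 50+86 = 136 > 100
    N7: 110+86 = 196 > 130
Round 4 — N24, N29, N7 seize.
  N24 sheds 146 L/s: no online neighbours, lost.
  N29 sheds 136 L/s: no online neighbours, lost.
  N7 sheds 196 L/s: no online neighbours, lost.
No further seizures.

yes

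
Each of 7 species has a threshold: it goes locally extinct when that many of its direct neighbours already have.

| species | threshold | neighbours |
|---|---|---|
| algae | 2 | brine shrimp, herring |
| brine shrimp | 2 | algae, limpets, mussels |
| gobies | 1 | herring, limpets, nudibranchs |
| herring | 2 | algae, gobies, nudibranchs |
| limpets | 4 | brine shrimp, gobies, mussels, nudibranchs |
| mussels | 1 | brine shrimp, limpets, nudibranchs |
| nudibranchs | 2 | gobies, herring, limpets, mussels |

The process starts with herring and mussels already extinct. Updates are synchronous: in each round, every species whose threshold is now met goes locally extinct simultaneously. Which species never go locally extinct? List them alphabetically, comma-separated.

Round 1 — herring, mussels go locally extinct (initial).
Round 2 — checking thresholds:
  algae: 1 of 2 neighbours < 2, holds.
  brine shrimp: 1 of 3 neighbours < 2, holds.
  gobies: 1 of 3 neighbours ≥ 1, goes locally extinct.
  limpets: 1 of 4 neighbours < 4, holds.
  nudibranchs: 2 of 4 neighbours ≥ 2, goes locally extinct.
Round 3 — no new extinctions; cascade stops.

algae, brine shrimp, limpets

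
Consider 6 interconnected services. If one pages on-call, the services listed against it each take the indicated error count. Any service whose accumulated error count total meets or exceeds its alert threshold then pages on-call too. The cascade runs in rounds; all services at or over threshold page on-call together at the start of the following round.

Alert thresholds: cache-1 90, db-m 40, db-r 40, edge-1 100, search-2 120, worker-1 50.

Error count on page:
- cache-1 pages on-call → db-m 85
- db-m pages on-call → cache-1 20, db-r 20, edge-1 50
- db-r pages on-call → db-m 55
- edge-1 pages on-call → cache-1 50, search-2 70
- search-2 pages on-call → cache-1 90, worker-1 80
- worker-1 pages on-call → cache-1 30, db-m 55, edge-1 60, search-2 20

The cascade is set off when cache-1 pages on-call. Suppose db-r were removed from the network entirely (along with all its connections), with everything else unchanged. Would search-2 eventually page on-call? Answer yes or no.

With db-r removed:
Round 1 — cache-1 pages on-call (initial).
  db-m: +85 → 85 ≥ 40
Round 2 — db-m pages on-call.
  edge-1: +50 → 50 < 100
No further pages.

no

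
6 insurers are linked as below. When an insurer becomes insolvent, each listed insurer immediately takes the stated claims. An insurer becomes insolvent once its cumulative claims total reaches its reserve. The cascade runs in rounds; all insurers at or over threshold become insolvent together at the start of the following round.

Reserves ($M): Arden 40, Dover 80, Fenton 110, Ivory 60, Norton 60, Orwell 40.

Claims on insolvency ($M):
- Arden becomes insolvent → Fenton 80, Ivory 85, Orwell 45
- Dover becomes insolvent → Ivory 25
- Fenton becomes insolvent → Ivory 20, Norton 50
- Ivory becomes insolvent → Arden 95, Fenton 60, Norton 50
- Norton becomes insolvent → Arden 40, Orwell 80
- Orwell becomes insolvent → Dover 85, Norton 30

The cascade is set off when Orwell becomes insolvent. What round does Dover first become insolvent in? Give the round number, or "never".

Round 1 — Orwell becomes insolvent (initial).
  Dover: +85 → 85 ≥ 80
  Norton: +30 → 30 < 60
Round 2 — Dover becomes insolvent.
  Ivory: +25 → 25 < 60
No further insolvencies.

2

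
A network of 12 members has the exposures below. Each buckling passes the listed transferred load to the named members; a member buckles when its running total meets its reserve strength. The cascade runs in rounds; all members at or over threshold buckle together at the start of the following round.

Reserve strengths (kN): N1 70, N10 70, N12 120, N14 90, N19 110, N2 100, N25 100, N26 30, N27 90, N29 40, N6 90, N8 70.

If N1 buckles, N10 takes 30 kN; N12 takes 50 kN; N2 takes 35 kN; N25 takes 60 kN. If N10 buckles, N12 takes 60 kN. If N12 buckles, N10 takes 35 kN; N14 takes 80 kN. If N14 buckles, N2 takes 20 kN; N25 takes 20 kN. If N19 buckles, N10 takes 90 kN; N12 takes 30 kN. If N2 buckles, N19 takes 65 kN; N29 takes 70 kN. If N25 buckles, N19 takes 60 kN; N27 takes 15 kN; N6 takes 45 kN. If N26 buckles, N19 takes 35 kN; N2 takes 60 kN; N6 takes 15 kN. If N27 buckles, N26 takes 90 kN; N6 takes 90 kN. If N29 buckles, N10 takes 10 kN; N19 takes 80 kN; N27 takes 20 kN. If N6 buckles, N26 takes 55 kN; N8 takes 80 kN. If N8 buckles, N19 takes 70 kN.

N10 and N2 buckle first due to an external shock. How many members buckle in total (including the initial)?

4

Round 1 — N10, N2 buckle (initial).
  N12: +60 → 60 < 120
  N19: +65 → 65 < 110
  N29: +70 → 70 ≥ 40
Round 2 — N29 buckles.
  N19: +80 → 145 ≥ 110
  N27: +20 → 20 < 90
Round 3 — N19 buckles.
  N12: +30 → 90 < 120
No further bucklings.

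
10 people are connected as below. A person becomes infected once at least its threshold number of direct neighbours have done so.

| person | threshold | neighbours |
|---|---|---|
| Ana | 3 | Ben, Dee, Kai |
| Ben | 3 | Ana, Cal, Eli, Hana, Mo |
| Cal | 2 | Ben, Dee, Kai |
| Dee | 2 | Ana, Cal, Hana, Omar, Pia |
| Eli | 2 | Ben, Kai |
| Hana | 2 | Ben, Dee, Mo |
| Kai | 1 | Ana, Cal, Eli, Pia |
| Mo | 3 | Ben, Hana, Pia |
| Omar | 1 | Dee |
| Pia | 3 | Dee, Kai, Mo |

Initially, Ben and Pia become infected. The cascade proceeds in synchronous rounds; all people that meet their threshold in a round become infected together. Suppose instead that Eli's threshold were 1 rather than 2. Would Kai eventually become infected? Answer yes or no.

With Eli's threshold at 1:
Round 1 — Ben, Pia become infected (initial).
Round 2 — checking thresholds:
  Ana: 1 of 3 neighbours < 3, below threshold.
  Cal: 1 of 3 neighbours < 2, below threshold.
  Dee: 1 of 5 neighbours < 2, below threshold.
  Eli: 1 of 2 neighbours ≥ 1, becomes infected.
  Hana: 1 of 3 neighbours < 2, below threshold.
  Kai: 1 of 4 neighbours ≥ 1, becomes infected.
  Mo: 2 of 3 neighbours < 3, below threshold.
Round 3 — checking thresholds:
  Ana: 2 of 3 neighbours < 3, below threshold.
  Cal: 2 of 3 neighbours ≥ 2, becomes infected.
  Dee: 1 of 5 neighbours < 2, below threshold.
  Hana: 1 of 3 neighbours < 2, below threshold.
  Mo: 2 of 3 neighbours < 3, below threshold.
Round 4 — checking thresholds:
  Ana: 2 of 3 neighbours < 3, below threshold.
  Dee: 2 of 5 neighbours ≥ 2, becomes infected.
  Hana: 1 of 3 neighbours < 2, below threshold.
  Mo: 2 of 3 neighbours < 3, below threshold.
Round 5 — checking thresholds:
  Ana: 3 of 3 neighbours ≥ 3, becomes infected.
  Hana: 2 of 3 neighbours ≥ 2, becomes infected.
  Mo: 2 of 3 neighbours < 3, below threshold.
  Omar: 1 of 1 neighbours ≥ 1, becomes infected.
Round 6 — checking thresholds:
  Mo: 3 of 3 neighbours ≥ 3, becomes infected.
Round 7 — no new infections; cascade stops.

yes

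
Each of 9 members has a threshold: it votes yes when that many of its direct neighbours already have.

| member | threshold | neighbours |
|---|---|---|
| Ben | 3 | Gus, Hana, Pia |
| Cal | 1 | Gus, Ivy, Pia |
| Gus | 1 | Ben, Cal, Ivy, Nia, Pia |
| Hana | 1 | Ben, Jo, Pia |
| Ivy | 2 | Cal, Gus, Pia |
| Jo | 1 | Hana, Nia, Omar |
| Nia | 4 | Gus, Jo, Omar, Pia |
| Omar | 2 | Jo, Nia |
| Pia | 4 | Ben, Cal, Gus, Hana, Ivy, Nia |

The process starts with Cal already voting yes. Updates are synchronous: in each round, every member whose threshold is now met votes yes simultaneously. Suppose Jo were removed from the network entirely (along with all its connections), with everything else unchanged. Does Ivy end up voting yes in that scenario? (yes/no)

yes

With Jo removed:
Round 1 — Cal votes yes (initial).
Round 2 — checking thresholds:
  Gus: 1 of 5 neighbours ≥ 1, votes yes.
  Ivy: 1 of 3 neighbours < 2, not yet.
  Pia: 1 of 6 neighbours < 4, not yet.
Round 3 — checking thresholds:
  Ben: 1 of 3 neighbours < 3, not yet.
  Ivy: 2 of 3 neighbours ≥ 2, votes yes.
  Nia: 1 of 3 neighbours < 4, not yet.
  Pia: 2 of 6 neighbours < 4, not yet.
Round 4 — no new yes votes; cascade stops.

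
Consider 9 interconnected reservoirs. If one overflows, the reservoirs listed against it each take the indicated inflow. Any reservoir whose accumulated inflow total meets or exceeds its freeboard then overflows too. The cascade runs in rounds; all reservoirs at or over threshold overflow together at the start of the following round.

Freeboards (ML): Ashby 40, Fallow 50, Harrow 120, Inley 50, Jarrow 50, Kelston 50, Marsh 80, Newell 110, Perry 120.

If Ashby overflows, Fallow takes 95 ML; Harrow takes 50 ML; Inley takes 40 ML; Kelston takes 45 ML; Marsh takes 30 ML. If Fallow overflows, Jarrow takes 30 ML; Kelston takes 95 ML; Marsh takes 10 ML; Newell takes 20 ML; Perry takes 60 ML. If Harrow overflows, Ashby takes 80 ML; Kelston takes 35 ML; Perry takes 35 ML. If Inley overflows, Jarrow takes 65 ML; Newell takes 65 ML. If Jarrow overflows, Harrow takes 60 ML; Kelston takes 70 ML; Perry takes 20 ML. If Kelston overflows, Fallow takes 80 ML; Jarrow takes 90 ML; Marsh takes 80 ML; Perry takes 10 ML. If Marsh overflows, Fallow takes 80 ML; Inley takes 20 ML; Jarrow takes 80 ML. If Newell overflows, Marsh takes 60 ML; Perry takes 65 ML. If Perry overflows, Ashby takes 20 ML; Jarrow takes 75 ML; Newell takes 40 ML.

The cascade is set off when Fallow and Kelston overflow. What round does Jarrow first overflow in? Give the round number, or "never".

Round 1 — Fallow, Kelston overflow (initial).
  Jarrow: +30+90 → 120 ≥ 50
  Marsh: +10+80 → 90 ≥ 80
  Newell: +20 → 20 < 110
  Perry: +60+10 → 70 < 120
Round 2 — Jarrow, Marsh overflow.
  Harrow: +60 → 60 < 120
  Inley: +20 → 20 < 50
  Perry: +20 → 90 < 120
No further overflows.

2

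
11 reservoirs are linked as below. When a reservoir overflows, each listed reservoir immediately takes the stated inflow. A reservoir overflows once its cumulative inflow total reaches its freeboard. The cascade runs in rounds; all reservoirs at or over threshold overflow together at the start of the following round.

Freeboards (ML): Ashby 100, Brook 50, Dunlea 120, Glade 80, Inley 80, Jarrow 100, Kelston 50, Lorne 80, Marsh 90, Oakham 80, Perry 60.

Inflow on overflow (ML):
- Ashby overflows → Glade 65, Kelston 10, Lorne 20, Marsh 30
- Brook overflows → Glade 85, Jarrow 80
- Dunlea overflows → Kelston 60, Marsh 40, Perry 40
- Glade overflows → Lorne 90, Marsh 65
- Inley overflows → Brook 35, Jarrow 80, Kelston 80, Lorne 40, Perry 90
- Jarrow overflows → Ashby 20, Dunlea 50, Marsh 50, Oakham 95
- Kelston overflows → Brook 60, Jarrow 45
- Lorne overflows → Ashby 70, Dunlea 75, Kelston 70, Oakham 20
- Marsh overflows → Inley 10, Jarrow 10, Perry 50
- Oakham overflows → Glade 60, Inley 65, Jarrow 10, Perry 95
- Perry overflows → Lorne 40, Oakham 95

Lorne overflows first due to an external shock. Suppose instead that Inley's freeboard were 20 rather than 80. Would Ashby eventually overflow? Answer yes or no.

With Inley's freeboard at 20:
Round 1 — Lorne overflows (initial).
  Ashby: +70 → 70 < 100
  Dunlea: +75 → 75 < 120
  Kelston: +70 → 70 ≥ 50
  Oakham: +20 → 20 < 80
Round 2 — Kelston overflows.
  Brook: +60 → 60 ≥ 50
  Jarrow: +45 → 45 < 100
Round 3 — Brook overflows.
  Glade: +85 → 85 ≥ 80
  Jarrow: +80 → 125 ≥ 100
Round 4 — Glade, Jarrow overflow.
  Ashby: +20 → 90 < 100
  Dunlea: +50 → 125 ≥ 120
  Marsh: +65+50 → 115 ≥ 90
  Oakham: +95 → 115 ≥ 80
Round 5 — Dunlea, Marsh, Oakham overflow.
  Inley: +10+65 → 75 ≥ 20
  Perry: +40+50+95 → 185 ≥ 60
Round 6 — Inley, Perry overflow.
No further overflows.

no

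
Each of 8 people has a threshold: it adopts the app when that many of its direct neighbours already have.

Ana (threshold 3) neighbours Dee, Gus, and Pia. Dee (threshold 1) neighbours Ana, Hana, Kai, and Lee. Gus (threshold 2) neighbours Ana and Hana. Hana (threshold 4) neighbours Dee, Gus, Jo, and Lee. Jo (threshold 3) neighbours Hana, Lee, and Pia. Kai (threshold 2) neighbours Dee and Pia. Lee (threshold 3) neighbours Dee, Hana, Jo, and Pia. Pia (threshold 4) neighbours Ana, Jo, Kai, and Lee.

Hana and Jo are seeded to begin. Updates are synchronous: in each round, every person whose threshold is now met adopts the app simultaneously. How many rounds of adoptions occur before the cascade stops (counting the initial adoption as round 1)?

3

Round 1 — Hana, Jo adopt the app (initial).
Round 2 — checking thresholds:
  Dee: 1 of 4 neighbours ≥ 1, adopts the app.
  Gus: 1 of 2 neighbours < 2, below threshold.
  Lee: 2 of 4 neighbours < 3, below threshold.
  Pia: 1 of 4 neighbours < 4, below threshold.
Round 3 — checking thresholds:
  Ana: 1 of 3 neighbours < 3, below threshold.
  Gus: 1 of 2 neighbours < 2, below threshold.
  Kai: 1 of 2 neighbours < 2, below threshold.
  Lee: 3 of 4 neighbours ≥ 3, adopts the app.
  Pia: 1 of 4 neighbours < 4, below threshold.
Round 4 — no new adoptions; cascade stops.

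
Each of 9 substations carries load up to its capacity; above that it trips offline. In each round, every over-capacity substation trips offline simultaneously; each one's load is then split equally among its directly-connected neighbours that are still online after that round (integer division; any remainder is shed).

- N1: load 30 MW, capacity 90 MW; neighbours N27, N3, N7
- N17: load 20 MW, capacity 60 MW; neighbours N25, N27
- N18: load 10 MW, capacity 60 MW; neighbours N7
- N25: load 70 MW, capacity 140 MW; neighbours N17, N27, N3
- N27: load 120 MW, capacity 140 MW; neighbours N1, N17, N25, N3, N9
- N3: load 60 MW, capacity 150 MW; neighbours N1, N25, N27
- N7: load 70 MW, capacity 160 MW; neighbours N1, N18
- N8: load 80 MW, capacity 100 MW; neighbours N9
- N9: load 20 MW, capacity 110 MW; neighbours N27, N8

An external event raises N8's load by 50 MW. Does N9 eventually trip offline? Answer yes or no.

Round 1 — N8 at 130 > 100. N8 trips offline.
  N8 sheds 130 MW to N9: 130 each.
    N9: 20+130 = 150 > 110
Round 2 — N9 trips offline.
  N9 sheds 150 MW to N27: 150 each.
    N27: 120+150 = 270 > 140
Round 3 — N27 trips offline.
  N27 sheds 270 MW to N1, N17, N25, N3: 67 each (2 lost).
    N1: 30+67 = 97 > 90
    N17: 20+67 = 87 > 60
    N25: 70+67 = 137 ≤ 140
    N3: 60+67 = 127 ≤ 150
Round 4 — N1, N17 trip offline.
  N1 sheds 97 MW to N3, N7: 48 each (1 lost).
    N3: 127+48 = 175 > 150
    N7: 70+48 = 118 ≤ 160
  N17 sheds 87 MW to N25: 87 each.
    N25: 137+87 = 224 > 140
Round 5 — N25, N3 trip offline.
  N25 sheds 224 MW: no online neighbours, lost.
  N3 sheds 175 MW: no online neighbours, lost.
No further trips.

yes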